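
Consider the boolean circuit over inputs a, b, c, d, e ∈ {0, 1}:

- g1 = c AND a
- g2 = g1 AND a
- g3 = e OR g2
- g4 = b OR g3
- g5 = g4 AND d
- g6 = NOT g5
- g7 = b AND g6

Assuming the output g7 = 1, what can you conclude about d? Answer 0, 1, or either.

0

g7 = b AND g6 must be 1, so both b = 1 and g6 = 1.
g6 = NOT g5 must be 1, so g5 = 0.
g5 = g4 AND d must be 0, so at least one of g4, d is 0.
Every assignment with g7 = 1 has d = 0; there are 8 such assignment(s).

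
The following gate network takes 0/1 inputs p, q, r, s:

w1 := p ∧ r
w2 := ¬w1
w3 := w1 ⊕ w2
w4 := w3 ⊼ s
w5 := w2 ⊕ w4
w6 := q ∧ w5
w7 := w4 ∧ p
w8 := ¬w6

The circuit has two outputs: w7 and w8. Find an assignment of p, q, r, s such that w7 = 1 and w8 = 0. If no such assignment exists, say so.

p=1 q=1 r=1 s=0

Check with p=1 q=1 r=1 s=0:
w1 = p ∧ r = 1 ∧ 1 = 1
w2 = ¬w1 = ¬1 = 0
w3 = w1 ⊕ w2 = 1 ⊕ 0 = 1
w4 = w3 ⊼ s = 1 ⊼ 0 = 1
w5 = w2 ⊕ w4 = 0 ⊕ 1 = 1
w6 = q ∧ w5 = 1 ∧ 1 = 1
w7 = w4 ∧ p = 1 ∧ 1 = 1
w8 = ¬w6 = ¬1 = 0
So w7 = 1 and w8 = 0.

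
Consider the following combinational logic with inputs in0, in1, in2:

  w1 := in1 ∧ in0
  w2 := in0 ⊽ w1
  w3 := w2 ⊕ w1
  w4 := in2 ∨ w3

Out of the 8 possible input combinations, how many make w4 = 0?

w4 = in2 ∨ w3 must be 0, so both in2 = 0 and w3 = 0.
Enumerating the 8 input combinations, 1 give w4 = 0 and 7 give w4 = 1.

1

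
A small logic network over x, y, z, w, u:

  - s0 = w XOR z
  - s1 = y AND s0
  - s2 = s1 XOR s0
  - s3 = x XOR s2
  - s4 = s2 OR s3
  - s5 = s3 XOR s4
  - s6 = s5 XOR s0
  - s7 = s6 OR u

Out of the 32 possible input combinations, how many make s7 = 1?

s7 = s6 OR u must be 1, so at least one of s6, u is 1.
Enumerating the 32 input combinations, 22 give s7 = 1 and 10 give s7 = 0.

22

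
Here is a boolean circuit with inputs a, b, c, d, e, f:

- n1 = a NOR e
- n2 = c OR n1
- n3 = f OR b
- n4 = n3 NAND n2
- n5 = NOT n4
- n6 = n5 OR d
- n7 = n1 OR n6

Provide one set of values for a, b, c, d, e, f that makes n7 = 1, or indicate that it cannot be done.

n7 = n1 OR n6 must be 1, so at least one of n1, n6 is 1.
Check with a=0, b=1, c=0, d=0, e=0, f=0:
n1 = a NOR e = 0 NOR 0 = 1
n2 = c OR n1 = 0 OR 1 = 1
n3 = f OR b = 0 OR 1 = 1
n4 = n3 NAND n2 = 1 NAND 1 = 0
n5 = NOT n4 = NOT 0 = 1
n6 = n5 OR d = 1 OR 0 = 1
n7 = n1 OR n6 = 1 OR 1 = 1
So n7 = 1 as required.

a=0, b=1, c=0, d=0, e=0, f=0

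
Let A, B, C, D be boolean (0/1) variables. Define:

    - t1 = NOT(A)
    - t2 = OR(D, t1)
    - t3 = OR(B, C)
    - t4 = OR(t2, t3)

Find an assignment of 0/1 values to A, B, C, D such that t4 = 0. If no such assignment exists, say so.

A=1 B=0 C=0 D=0

t4 = OR(t2, t3) must be 0, so both t2 = 0 and t3 = 0.
Check with A=1 B=0 C=0 D=0:
t1 = NOT(A) = NOT 1 = 0
t2 = OR(D, t1) = OR(0, 0) = 0
t3 = OR(B, C) = OR(0, 0) = 0
t4 = OR(t2, t3) = OR(0, 0) = 0
So t4 = 0 as required.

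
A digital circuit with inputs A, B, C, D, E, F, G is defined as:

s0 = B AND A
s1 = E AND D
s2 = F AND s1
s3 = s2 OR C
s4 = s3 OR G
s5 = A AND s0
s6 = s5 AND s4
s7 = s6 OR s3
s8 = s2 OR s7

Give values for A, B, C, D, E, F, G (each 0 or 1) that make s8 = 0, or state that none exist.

s8 = s2 OR s7 must be 0, so both s2 = 0 and s7 = 0.
s2 = F AND s1 must be 0, so at least one of F, s1 is 0.
Check with A=0, B=1, C=0, D=1, E=1, F=0, G=0:
s0 = B AND A = 1 AND 0 = 0
s1 = E AND D = 1 AND 1 = 1
s2 = F AND s1 = 0 AND 1 = 0
s3 = s2 OR C = 0 OR 0 = 0
s4 = s3 OR G = 0 OR 0 = 0
s5 = A AND s0 = 0 AND 0 = 0
s6 = s5 AND s4 = 0 AND 0 = 0
s7 = s6 OR s3 = 0 OR 0 = 0
s8 = s2 OR s7 = 0 OR 0 = 0
So s8 = 0 as required.

A=0, B=1, C=0, D=1, E=1, F=0, G=0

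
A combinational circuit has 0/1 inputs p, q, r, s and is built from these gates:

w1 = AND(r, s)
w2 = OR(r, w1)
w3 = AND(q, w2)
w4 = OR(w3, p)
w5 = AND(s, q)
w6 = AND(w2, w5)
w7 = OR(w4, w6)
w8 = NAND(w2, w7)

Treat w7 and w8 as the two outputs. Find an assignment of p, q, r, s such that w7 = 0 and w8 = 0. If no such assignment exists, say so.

Across all 16 input combinations, none give both w7 = 0 and w8 = 0.

no solution exists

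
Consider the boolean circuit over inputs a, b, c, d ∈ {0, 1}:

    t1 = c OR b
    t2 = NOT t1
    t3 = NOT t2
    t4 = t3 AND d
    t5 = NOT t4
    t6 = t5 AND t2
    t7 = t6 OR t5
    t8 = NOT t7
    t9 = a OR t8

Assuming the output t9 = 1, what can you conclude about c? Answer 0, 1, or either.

Both values of c occur among assignments with t9 = 1:
  c=0: a=0, b=1, c=0, d=1
  c=1: a=0, b=0, c=1, d=1

either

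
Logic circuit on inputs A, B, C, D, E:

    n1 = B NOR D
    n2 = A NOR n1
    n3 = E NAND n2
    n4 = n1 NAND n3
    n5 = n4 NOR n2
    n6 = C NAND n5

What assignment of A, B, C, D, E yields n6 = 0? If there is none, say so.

A=1 B=0 C=1 D=0 E=1

n6 = C NAND n5 must be 0, so both C = 1 and n5 = 1.
n5 = n4 NOR n2 must be 1, so both n4 = 0 and n2 = 0.
Check with A=1 B=0 C=1 D=0 E=1:
n1 = B NOR D = 0 NOR 0 = 1
n2 = A NOR n1 = 1 NOR 1 = 0
n3 = E NAND n2 = 1 NAND 0 = 1
n4 = n1 NAND n3 = 1 NAND 1 = 0
n5 = n4 NOR n2 = 0 NOR 0 = 1
n6 = C NAND n5 = 1 NAND 1 = 0
So n6 = 0 as required.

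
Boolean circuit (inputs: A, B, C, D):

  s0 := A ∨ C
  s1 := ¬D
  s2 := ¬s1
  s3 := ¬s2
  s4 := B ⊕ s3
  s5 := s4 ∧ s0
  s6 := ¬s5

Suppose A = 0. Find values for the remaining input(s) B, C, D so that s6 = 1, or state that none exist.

B=1, C=0, D=0

s6 = ¬s5 must be 1, so s5 = 0.
Check with A = 0 and B=1, C=0, D=0:
s0 = A ∨ C = 0 ∨ 0 = 0
s1 = ¬D = ¬0 = 1
s2 = ¬s1 = ¬1 = 0
s3 = ¬s2 = ¬0 = 1
s4 = B ⊕ s3 = 1 ⊕ 1 = 0
s5 = s4 ∧ s0 = 0 ∧ 0 = 0
s6 = ¬s5 = ¬0 = 1
So s6 = 1.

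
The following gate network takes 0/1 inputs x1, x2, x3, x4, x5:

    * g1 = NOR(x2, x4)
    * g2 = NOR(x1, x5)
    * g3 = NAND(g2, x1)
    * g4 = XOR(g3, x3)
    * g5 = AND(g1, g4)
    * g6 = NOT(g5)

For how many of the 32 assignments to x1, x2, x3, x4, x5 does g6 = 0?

g6 = NOT(g5) must be 0, so g5 = 1.
g5 = AND(g1, g4) must be 1, so both g1 = 1 and g4 = 1.
Satisfying assignments:
  x1=0, x2=0, x3=0, x4=0, x5=0
  x1=0, x2=0, x3=0, x4=0, x5=1
  x1=1, x2=0, x3=0, x4=0, x5=0
  x1=1, x2=0, x3=0, x4=0, x5=1

4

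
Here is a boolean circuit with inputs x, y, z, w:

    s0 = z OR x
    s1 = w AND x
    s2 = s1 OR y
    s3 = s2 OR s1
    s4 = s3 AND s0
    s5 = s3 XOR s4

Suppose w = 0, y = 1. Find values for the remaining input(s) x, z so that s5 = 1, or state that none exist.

s5 = s3 XOR s4 must be 1, so s3 and s4 differ.
Check with w = 0, y = 1 and x=0, z=0:
s0 = z OR x = 0 OR 0 = 0
s1 = w AND x = 0 AND 0 = 0
s2 = s1 OR y = 0 OR 1 = 1
s3 = s2 OR s1 = 1 OR 0 = 1
s4 = s3 AND s0 = 1 AND 0 = 0
s5 = s3 XOR s4 = 1 XOR 0 = 1
So s5 = 1.

x=0 z=0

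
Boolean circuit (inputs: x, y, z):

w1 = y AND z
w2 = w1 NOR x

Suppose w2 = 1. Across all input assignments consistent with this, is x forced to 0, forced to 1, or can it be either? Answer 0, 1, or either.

0

w2 = w1 NOR x must be 1, so both w1 = 0 and x = 0.
w1 = y AND z must be 0, so at least one of y, z is 0.
Every assignment with w2 = 1 has x = 0; there are 3 such assignment(s).
  x=0, y=0, z=0
  x=0, y=0, z=1
  x=0, y=1, z=0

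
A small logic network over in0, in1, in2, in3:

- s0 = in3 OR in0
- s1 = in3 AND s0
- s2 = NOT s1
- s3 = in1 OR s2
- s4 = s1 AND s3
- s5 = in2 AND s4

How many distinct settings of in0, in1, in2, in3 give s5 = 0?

s5 = in2 AND s4 must be 0, so at least one of in2, s4 is 0.
Enumerating the 16 input combinations, 14 give s5 = 0 and 2 give s5 = 1.

14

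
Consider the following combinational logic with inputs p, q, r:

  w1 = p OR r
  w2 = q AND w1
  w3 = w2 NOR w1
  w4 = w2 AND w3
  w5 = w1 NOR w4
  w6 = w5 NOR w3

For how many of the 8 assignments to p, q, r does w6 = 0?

2

w6 = w5 NOR w3 must be 0, so at least one of w5, w3 is 1.
Satisfying assignments:
  p=0, q=0, r=0
  p=0, q=1, r=0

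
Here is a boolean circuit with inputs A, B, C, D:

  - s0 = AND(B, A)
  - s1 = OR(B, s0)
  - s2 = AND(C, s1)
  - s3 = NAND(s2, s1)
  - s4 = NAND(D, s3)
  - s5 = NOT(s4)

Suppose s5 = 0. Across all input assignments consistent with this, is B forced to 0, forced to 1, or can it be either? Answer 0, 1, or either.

Both values of B occur among assignments with s5 = 0:
  B=0: A=0, B=0, C=0, D=0
  B=1: A=0, B=1, C=0, D=0

either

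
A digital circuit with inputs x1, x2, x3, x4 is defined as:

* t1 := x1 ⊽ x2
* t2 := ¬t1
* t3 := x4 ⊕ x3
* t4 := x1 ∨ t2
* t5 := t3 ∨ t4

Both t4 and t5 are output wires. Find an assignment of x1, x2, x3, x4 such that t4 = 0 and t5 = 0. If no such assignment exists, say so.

Check with x1=0, x2=0, x3=1, x4=1:
t1 = x1 ⊽ x2 = 0 ⊽ 0 = 1
t2 = ¬t1 = ¬1 = 0
t3 = x4 ⊕ x3 = 1 ⊕ 1 = 0
t4 = x1 ∨ t2 = 0 ∨ 0 = 0
t5 = t3 ∨ t4 = 0 ∨ 0 = 0
So t4 = 0 and t5 = 0.

x1=0, x2=0, x3=1, x4=1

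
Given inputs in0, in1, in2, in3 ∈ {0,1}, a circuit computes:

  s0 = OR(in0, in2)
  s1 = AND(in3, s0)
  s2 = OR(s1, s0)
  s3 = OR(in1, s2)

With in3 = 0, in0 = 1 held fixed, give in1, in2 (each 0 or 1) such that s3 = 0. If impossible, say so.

With in3 = 0, in0 = 1 fixed, none of the 4 settings of in1, in2 give s3 = 0.
For example, with in1=1, in2=1:
s0 = OR(in0, in2) = OR(1, 1) = 1
s1 = AND(in3, s0) = AND(0, 1) = 0
s2 = OR(s1, s0) = OR(0, 1) = 1
s3 = OR(in1, s2) = OR(1, 1) = 1
giving s3 = 1 ≠ 0.

no solution exists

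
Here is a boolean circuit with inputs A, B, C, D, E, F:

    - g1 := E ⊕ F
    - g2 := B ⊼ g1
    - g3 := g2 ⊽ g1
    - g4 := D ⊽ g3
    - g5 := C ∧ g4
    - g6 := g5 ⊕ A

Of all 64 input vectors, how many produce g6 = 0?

g6 = g5 ⊕ A must be 0, so g5 and A are equal.
Enumerating the 64 input combinations, 32 give g6 = 0 and 32 give g6 = 1.

32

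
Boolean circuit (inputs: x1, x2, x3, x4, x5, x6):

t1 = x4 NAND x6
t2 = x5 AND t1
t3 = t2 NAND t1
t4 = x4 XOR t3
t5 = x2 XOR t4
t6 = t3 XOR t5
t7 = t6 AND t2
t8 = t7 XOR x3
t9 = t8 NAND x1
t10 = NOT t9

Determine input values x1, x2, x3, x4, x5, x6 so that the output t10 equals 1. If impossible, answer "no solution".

x1=1 x2=1 x3=1 x4=0 x5=0 x6=1

t10 = NOT t9 must be 1, so t9 = 0.
t9 = t8 NAND x1 must be 0, so both t8 = 1 and x1 = 1.
Check with x1=1 x2=1 x3=1 x4=0 x5=0 x6=1:
t1 = x4 NAND x6 = 0 NAND 1 = 1
t2 = x5 AND t1 = 0 AND 1 = 0
t3 = t2 NAND t1 = 0 NAND 1 = 1
t4 = x4 XOR t3 = 0 XOR 1 = 1
t5 = x2 XOR t4 = 1 XOR 1 = 0
t6 = t3 XOR t5 = 1 XOR 0 = 1
t7 = t6 AND t2 = 1 AND 0 = 0
t8 = t7 XOR x3 = 0 XOR 1 = 1
t9 = t8 NAND x1 = 1 NAND 1 = 0
t10 = NOT t9 = NOT 0 = 1
So t10 = 1 as required.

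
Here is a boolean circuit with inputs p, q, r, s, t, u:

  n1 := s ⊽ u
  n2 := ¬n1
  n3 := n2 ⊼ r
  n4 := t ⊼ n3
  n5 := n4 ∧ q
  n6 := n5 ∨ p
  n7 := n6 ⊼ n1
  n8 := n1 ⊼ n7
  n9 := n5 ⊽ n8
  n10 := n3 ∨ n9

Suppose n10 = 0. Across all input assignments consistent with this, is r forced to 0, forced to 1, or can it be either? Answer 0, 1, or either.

1

n10 = n3 ∨ n9 must be 0, so both n3 = 0 and n9 = 0.
n3 = n2 ⊼ r must be 0, so both n2 = 1 and r = 1.
n9 = n5 ⊽ n8 must be 0, so at least one of n5, n8 is 1.
Every assignment with n10 = 0 has r = 1; there are 24 such assignment(s).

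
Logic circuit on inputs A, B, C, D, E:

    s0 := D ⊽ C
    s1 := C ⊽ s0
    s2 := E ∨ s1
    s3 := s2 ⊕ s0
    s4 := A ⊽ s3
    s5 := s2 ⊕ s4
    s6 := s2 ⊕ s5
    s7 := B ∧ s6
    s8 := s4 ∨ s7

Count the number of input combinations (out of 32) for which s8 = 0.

s8 = s4 ∨ s7 must be 0, so both s4 = 0 and s7 = 0.
s4 = A ⊽ s3 must be 0, so at least one of A, s3 is 1.
Enumerating the 32 input combinations, 26 give s8 = 0 and 6 give s8 = 1.

26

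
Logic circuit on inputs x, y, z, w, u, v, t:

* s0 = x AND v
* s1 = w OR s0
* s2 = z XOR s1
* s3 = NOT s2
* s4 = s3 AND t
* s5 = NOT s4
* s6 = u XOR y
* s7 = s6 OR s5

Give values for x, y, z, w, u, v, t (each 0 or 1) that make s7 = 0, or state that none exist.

s7 = s6 OR s5 must be 0, so both s6 = 0 and s5 = 0.
s6 = u XOR y must be 0, so u and y are equal.
Check with x=1, y=0, z=1, w=1, u=0, v=1, t=1:
s0 = x AND v = 1 AND 1 = 1
s1 = w OR s0 = 1 OR 1 = 1
s2 = z XOR s1 = 1 XOR 1 = 0
s3 = NOT s2 = NOT 0 = 1
s4 = s3 AND t = 1 AND 1 = 1
s5 = NOT s4 = NOT 1 = 0
s6 = u XOR y = 0 XOR 0 = 0
s7 = s6 OR s5 = 0 OR 0 = 0
So s7 = 0 as required.

x=1, y=0, z=1, w=1, u=0, v=1, t=1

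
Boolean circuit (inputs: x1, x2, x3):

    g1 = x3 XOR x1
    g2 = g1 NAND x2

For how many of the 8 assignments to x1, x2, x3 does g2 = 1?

6

g2 = g1 NAND x2 must be 1, so at least one of g1, x2 is 0.
Satisfying assignments:
  x1=0, x2=0, x3=0
  x1=0, x2=0, x3=1
  x1=0, x2=1, x3=0
  x1=1, x2=0, x3=0
  x1=1, x2=0, x3=1
  x1=1, x2=1, x3=1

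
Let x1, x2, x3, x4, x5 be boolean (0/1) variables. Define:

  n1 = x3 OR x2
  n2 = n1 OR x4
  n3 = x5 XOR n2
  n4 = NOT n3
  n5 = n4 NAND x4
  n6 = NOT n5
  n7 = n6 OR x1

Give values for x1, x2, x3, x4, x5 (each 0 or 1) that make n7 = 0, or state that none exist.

x1=0, x2=1, x3=0, x4=0, x5=0

n7 = n6 OR x1 must be 0, so both n6 = 0 and x1 = 0.
Check with x1=0, x2=1, x3=0, x4=0, x5=0:
n1 = x3 OR x2 = 0 OR 1 = 1
n2 = n1 OR x4 = 1 OR 0 = 1
n3 = x5 XOR n2 = 0 XOR 1 = 1
n4 = NOT n3 = NOT 1 = 0
n5 = n4 NAND x4 = 0 NAND 0 = 1
n6 = NOT n5 = NOT 1 = 0
n7 = n6 OR x1 = 0 OR 0 = 0
So n7 = 0 as required.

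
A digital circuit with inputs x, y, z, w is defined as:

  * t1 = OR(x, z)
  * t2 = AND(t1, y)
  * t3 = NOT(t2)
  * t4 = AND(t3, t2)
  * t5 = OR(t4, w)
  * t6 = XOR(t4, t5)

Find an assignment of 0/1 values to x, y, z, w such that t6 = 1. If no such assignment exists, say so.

t6 = XOR(t4, t5) must be 1, so t4 and t5 differ.
Check with x=1, y=0, z=1, w=1:
t1 = OR(x, z) = OR(1, 1) = 1
t2 = AND(t1, y) = AND(1, 0) = 0
t3 = NOT(t2) = NOT 0 = 1
t4 = AND(t3, t2) = AND(1, 0) = 0
t5 = OR(t4, w) = OR(0, 1) = 1
t6 = XOR(t4, t5) = XOR(0, 1) = 1
So t6 = 1 as required.

x=1, y=0, z=1, w=1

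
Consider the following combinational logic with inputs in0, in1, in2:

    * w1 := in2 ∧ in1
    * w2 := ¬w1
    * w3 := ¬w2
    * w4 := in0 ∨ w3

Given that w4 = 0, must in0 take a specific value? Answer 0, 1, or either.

w4 = in0 ∨ w3 must be 0, so both in0 = 0 and w3 = 0.
w3 = ¬w2 must be 0, so w2 = 1.
w2 = ¬w1 must be 1, so w1 = 0.
Every assignment with w4 = 0 has in0 = 0; there are 3 such assignment(s).
  in0=0, in1=0, in2=0
  in0=0, in1=0, in2=1
  in0=0, in1=1, in2=0

0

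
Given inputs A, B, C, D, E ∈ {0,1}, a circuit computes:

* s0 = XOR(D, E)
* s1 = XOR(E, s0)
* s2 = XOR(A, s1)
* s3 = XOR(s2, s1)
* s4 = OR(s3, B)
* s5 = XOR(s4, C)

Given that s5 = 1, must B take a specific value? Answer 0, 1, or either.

either

Both values of B occur among assignments with s5 = 1:
  B=0: A=0, B=0, C=1, D=0, E=0
  B=1: A=0, B=1, C=0, D=0, E=0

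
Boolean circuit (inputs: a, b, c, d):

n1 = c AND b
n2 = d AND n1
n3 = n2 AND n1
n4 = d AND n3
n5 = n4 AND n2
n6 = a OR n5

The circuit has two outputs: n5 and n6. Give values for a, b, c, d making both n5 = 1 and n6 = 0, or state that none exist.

Across all 16 input combinations, none give both n5 = 1 and n6 = 0.

no solution exists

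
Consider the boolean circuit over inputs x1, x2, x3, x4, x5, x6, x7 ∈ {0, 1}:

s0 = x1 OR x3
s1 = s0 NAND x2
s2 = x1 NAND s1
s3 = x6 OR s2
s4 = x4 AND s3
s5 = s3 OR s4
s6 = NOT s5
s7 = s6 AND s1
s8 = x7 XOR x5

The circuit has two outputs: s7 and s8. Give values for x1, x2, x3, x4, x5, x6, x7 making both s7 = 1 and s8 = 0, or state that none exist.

Check with x1=1 x2=0 x3=0 x4=0 x5=1 x6=0 x7=1:
s0 = x1 OR x3 = 1 OR 0 = 1
s1 = s0 NAND x2 = 1 NAND 0 = 1
s2 = x1 NAND s1 = 1 NAND 1 = 0
s3 = x6 OR s2 = 0 OR 0 = 0
s4 = x4 AND s3 = 0 AND 0 = 0
s5 = s3 OR s4 = 0 OR 0 = 0
s6 = NOT s5 = NOT 0 = 1
s7 = s6 AND s1 = 1 AND 1 = 1
s8 = x7 XOR x5 = 1 XOR 1 = 0
So s7 = 1 and s8 = 0.

x1=1 x2=0 x3=0 x4=0 x5=1 x6=0 x7=1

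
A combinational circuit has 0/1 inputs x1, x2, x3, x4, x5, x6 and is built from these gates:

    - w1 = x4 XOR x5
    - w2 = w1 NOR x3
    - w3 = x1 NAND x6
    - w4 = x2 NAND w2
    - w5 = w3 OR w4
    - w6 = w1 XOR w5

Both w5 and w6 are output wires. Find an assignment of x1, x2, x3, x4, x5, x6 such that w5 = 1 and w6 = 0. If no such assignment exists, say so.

Check with x1=1, x2=1, x3=0, x4=1, x5=0, x6=0:
w1 = x4 XOR x5 = 1 XOR 0 = 1
w2 = w1 NOR x3 = 1 NOR 0 = 0
w3 = x1 NAND x6 = 1 NAND 0 = 1
w4 = x2 NAND w2 = 1 NAND 0 = 1
w5 = w3 OR w4 = 1 OR 1 = 1
w6 = w1 XOR w5 = 1 XOR 1 = 0
So w5 = 1 and w6 = 0.

x1=1, x2=1, x3=0, x4=1, x5=0, x6=0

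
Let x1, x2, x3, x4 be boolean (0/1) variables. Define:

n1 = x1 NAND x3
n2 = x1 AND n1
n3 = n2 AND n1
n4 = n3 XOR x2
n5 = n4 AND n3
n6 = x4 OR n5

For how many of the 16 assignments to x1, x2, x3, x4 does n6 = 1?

9

n6 = x4 OR n5 must be 1, so at least one of x4, n5 is 1.
Enumerating the 16 input combinations, 9 give n6 = 1 and 7 give n6 = 0.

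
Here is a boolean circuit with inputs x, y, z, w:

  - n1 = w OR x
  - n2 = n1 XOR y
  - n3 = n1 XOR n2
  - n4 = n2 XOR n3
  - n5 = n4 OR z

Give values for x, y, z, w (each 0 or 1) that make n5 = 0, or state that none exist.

x=0 y=1 z=0 w=0

n5 = n4 OR z must be 0, so both n4 = 0 and z = 0.
n4 = n2 XOR n3 must be 0, so n2 and n3 are equal.
Check with x=0 y=1 z=0 w=0:
n1 = w OR x = 0 OR 0 = 0
n2 = n1 XOR y = 0 XOR 1 = 1
n3 = n1 XOR n2 = 0 XOR 1 = 1
n4 = n2 XOR n3 = 1 XOR 1 = 0
n5 = n4 OR z = 0 OR 0 = 0
So n5 = 0 as required.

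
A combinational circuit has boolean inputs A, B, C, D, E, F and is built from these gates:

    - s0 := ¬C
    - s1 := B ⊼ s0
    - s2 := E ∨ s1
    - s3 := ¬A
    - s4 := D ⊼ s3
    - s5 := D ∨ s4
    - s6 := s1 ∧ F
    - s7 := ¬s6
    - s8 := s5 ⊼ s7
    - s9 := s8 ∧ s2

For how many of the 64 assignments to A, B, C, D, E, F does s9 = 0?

40

s9 = s8 ∧ s2 must be 0, so at least one of s8, s2 is 0.
Enumerating the 64 input combinations, 40 give s9 = 0 and 24 give s9 = 1.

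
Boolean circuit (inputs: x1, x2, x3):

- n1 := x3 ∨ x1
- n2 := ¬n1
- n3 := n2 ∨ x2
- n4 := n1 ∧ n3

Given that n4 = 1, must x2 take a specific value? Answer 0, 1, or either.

1

n4 = n1 ∧ n3 must be 1, so both n1 = 1 and n3 = 1.
n1 = x3 ∨ x1 must be 1, so at least one of x3, x1 is 1.
n3 = n2 ∨ x2 must be 1, so at least one of n2, x2 is 1.
Every assignment with n4 = 1 has x2 = 1; there are 3 such assignment(s).
  x1=0, x2=1, x3=1
  x1=1, x2=1, x3=0
  x1=1, x2=1, x3=1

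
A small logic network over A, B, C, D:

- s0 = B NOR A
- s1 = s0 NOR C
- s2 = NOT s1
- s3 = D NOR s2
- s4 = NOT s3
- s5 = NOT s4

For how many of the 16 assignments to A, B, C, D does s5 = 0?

13

s5 = NOT s4 must be 0, so s4 = 1.
s4 = NOT s3 must be 1, so s3 = 0.
Enumerating the 16 input combinations, 13 give s5 = 0 and 3 give s5 = 1.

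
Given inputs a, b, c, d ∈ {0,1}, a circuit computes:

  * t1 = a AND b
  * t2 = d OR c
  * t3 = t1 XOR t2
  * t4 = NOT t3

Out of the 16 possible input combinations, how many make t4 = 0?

t4 = NOT t3 must be 0, so t3 = 1.
t3 = t1 XOR t2 must be 1, so t1 and t2 differ.
Enumerating the 16 input combinations, 10 give t4 = 0 and 6 give t4 = 1.

10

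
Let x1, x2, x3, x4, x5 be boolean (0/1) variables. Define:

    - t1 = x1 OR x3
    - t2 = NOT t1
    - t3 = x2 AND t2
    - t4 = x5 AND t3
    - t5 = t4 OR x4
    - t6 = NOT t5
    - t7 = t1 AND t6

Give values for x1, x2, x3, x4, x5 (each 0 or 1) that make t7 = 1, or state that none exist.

x1=1 x2=0 x3=1 x4=0 x5=0

Check with x1=1 x2=0 x3=1 x4=0 x5=0:
t1 = x1 OR x3 = 1 OR 1 = 1
t2 = NOT t1 = NOT 1 = 0
t3 = x2 AND t2 = 0 AND 0 = 0
t4 = x5 AND t3 = 0 AND 0 = 0
t5 = t4 OR x4 = 0 OR 0 = 0
t6 = NOT t5 = NOT 0 = 1
t7 = t1 AND t6 = 1 AND 1 = 1
So t7 = 1 as required.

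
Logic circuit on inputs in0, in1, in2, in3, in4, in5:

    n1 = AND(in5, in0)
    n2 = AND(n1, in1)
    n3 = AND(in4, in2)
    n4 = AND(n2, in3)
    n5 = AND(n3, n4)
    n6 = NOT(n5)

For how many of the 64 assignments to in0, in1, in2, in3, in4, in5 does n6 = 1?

63

n6 = NOT(n5) must be 1, so n5 = 0.
n5 = AND(n3, n4) must be 0, so at least one of n3, n4 is 0.
Enumerating the 64 input combinations, 63 give n6 = 1 and 1 give n6 = 0.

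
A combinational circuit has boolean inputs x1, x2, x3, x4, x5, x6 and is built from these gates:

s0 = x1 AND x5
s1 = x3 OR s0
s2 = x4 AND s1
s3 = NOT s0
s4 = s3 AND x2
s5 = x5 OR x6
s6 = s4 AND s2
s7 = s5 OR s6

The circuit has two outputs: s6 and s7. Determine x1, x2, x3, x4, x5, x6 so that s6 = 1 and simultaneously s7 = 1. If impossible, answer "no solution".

Check with x1=1, x2=1, x3=1, x4=1, x5=0, x6=0:
s0 = x1 AND x5 = 1 AND 0 = 0
s1 = x3 OR s0 = 1 OR 0 = 1
s2 = x4 AND s1 = 1 AND 1 = 1
s3 = NOT s0 = NOT 0 = 1
s4 = s3 AND x2 = 1 AND 1 = 1
s5 = x5 OR x6 = 0 OR 0 = 0
s6 = s4 AND s2 = 1 AND 1 = 1
s7 = s5 OR s6 = 0 OR 1 = 1
So s6 = 1 and s7 = 1.

x1=1, x2=1, x3=1, x4=1, x5=0, x6=0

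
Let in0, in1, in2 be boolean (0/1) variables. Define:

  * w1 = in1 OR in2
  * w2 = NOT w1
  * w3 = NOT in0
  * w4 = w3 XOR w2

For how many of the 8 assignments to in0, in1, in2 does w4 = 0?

w4 = w3 XOR w2 must be 0, so w3 and w2 are equal.
Enumerating the 8 input combinations, 4 give w4 = 0 and 4 give w4 = 1.

4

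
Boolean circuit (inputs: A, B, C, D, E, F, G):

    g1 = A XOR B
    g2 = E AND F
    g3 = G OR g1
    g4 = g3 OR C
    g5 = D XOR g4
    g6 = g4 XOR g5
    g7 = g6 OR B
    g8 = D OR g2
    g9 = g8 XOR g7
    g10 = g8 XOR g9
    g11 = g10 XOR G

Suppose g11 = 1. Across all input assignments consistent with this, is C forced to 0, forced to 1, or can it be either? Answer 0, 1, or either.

Both values of C occur among assignments with g11 = 1:
  C=0: A=0, B=0, C=0, D=0, E=0, F=0, G=1
  C=1: A=0, B=0, C=1, D=0, E=0, F=0, G=1

either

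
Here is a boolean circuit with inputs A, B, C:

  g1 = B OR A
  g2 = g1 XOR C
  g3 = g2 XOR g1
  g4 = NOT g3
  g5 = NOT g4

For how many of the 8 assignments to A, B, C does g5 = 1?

g5 = NOT g4 must be 1, so g4 = 0.
g4 = NOT g3 must be 0, so g3 = 1.
Enumerating the 8 input combinations, 4 give g5 = 1 and 4 give g5 = 0.

4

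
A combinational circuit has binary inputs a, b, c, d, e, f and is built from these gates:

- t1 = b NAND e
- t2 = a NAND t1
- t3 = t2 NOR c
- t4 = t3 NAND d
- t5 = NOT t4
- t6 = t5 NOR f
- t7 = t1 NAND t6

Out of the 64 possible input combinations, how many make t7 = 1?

43

t7 = t1 NAND t6 must be 1, so at least one of t1, t6 is 0.
Enumerating the 64 input combinations, 43 give t7 = 1 and 21 give t7 = 0.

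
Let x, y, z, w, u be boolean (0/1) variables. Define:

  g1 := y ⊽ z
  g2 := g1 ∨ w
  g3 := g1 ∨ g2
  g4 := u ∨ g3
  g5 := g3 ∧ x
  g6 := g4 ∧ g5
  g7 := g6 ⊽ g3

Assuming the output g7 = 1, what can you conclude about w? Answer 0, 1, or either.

0

g7 = g6 ⊽ g3 must be 1, so both g6 = 0 and g3 = 0.
g6 = g4 ∧ g5 must be 0, so at least one of g4, g5 is 0.
g3 = g1 ∨ g2 must be 0, so both g1 = 0 and g2 = 0.
Every assignment with g7 = 1 has w = 0; there are 12 such assignment(s).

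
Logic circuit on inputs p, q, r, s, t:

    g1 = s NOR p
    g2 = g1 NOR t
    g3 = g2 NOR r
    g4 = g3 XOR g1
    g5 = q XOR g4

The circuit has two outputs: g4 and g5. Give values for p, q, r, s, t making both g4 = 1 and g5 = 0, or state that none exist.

Check with p=0, q=1, r=1, s=0, t=0:
g1 = s NOR p = 0 NOR 0 = 1
g2 = g1 NOR t = 1 NOR 0 = 0
g3 = g2 NOR r = 0 NOR 1 = 0
g4 = g3 XOR g1 = 0 XOR 1 = 1
g5 = q XOR g4 = 1 XOR 1 = 0
So g4 = 1 and g5 = 0.

p=0, q=1, r=1, s=0, t=0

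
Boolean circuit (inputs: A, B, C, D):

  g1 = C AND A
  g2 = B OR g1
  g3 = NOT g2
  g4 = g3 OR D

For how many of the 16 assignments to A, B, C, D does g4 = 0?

5

g4 = g3 OR D must be 0, so both g3 = 0 and D = 0.
g3 = NOT g2 must be 0, so g2 = 1.
Satisfying assignments:
  A=0, B=1, C=0, D=0
  A=0, B=1, C=1, D=0
  A=1, B=0, C=1, D=0
  A=1, B=1, C=0, D=0
  A=1, B=1, C=1, D=0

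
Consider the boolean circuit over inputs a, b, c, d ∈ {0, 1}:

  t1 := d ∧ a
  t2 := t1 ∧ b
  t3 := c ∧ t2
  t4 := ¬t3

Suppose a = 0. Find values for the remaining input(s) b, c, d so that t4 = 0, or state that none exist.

no solution exists

With a = 0 fixed, none of the 8 settings of b, c, d give t4 = 0.
For example, with b=1, c=0, d=0:
t1 = d ∧ a = 0 ∧ 0 = 0
t2 = t1 ∧ b = 0 ∧ 1 = 0
t3 = c ∧ t2 = 0 ∧ 0 = 0
t4 = ¬t3 = ¬0 = 1
giving t4 = 1 ≠ 0.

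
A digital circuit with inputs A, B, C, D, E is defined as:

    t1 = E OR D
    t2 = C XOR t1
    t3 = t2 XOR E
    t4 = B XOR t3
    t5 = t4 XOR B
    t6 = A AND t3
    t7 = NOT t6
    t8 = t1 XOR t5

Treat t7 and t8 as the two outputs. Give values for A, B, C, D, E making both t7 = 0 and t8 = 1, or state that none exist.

A=1, B=1, C=1, D=0, E=0

Check with A=1, B=1, C=1, D=0, E=0:
t1 = E OR D = 0 OR 0 = 0
t2 = C XOR t1 = 1 XOR 0 = 1
t3 = t2 XOR E = 1 XOR 0 = 1
t4 = B XOR t3 = 1 XOR 1 = 0
t5 = t4 XOR B = 0 XOR 1 = 1
t6 = A AND t3 = 1 AND 1 = 1
t7 = NOT t6 = NOT 1 = 0
t8 = t1 XOR t5 = 0 XOR 1 = 1
So t7 = 0 and t8 = 1.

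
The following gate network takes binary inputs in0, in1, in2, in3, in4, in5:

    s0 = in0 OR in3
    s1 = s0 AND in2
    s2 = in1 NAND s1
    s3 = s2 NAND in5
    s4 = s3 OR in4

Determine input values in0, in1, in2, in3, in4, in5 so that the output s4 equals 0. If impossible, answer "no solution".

s4 = s3 OR in4 must be 0, so both s3 = 0 and in4 = 0.
s3 = s2 NAND in5 must be 0, so both s2 = 1 and in5 = 1.
Check with in0=1 in1=1 in2=0 in3=0 in4=0 in5=1:
s0 = in0 OR in3 = 1 OR 0 = 1
s1 = s0 AND in2 = 1 AND 0 = 0
s2 = in1 NAND s1 = 1 NAND 0 = 1
s3 = s2 NAND in5 = 1 NAND 1 = 0
s4 = s3 OR in4 = 0 OR 0 = 0
So s4 = 0 as required.

in0=1 in1=1 in2=0 in3=0 in4=0 in5=1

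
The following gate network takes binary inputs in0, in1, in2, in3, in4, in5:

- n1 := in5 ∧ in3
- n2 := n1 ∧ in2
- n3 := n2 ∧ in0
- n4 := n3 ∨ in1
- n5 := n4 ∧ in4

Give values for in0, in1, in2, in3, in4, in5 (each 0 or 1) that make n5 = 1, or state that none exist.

n5 = n4 ∧ in4 must be 1, so both n4 = 1 and in4 = 1.
n4 = n3 ∨ in1 must be 1, so at least one of n3, in1 is 1.
Check with in0=0, in1=1, in2=0, in3=0, in4=1, in5=0:
n1 = in5 ∧ in3 = 0 ∧ 0 = 0
n2 = n1 ∧ in2 = 0 ∧ 0 = 0
n3 = n2 ∧ in0 = 0 ∧ 0 = 0
n4 = n3 ∨ in1 = 0 ∨ 1 = 1
n5 = n4 ∧ in4 = 1 ∧ 1 = 1
So n5 = 1 as required.

in0=0, in1=1, in2=0, in3=0, in4=1, in5=0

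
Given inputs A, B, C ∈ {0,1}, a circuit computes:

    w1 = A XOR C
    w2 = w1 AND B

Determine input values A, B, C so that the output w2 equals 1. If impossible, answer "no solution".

w2 = w1 AND B must be 1, so both w1 = 1 and B = 1.
Check with A=1 B=1 C=0:
w1 = A XOR C = 1 XOR 0 = 1
w2 = w1 AND B = 1 AND 1 = 1
So w2 = 1 as required.

A=1 B=1 C=0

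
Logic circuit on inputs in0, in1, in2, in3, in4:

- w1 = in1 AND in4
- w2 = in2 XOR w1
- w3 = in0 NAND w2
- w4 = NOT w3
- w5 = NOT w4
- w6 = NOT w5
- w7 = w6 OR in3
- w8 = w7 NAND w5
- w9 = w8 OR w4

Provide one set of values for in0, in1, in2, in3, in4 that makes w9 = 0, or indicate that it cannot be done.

Check with in0=1 in1=1 in2=0 in3=1 in4=0:
w1 = in1 AND in4 = 1 AND 0 = 0
w2 = in2 XOR w1 = 0 XOR 0 = 0
w3 = in0 NAND w2 = 1 NAND 0 = 1
w4 = NOT w3 = NOT 1 = 0
w5 = NOT w4 = NOT 0 = 1
w6 = NOT w5 = NOT 1 = 0
w7 = w6 OR in3 = 0 OR 1 = 1
w8 = w7 NAND w5 = 1 NAND 1 = 0
w9 = w8 OR w4 = 0 OR 0 = 0
So w9 = 0 as required.

in0=1 in1=1 in2=0 in3=1 in4=0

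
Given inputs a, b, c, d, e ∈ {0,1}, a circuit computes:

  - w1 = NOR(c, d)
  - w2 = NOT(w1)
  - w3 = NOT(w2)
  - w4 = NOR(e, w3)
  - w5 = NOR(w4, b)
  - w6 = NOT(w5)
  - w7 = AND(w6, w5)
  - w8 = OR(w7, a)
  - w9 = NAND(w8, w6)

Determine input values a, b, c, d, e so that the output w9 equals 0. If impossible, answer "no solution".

w9 = NAND(w8, w6) must be 0, so both w8 = 1 and w6 = 1.
w8 = OR(w7, a) must be 1, so at least one of w7, a is 1.
w6 = NOT(w5) must be 1, so w5 = 0.
Check with a=1, b=1, c=0, d=1, e=0:
w1 = NOR(c, d) = NOR(0, 1) = 0
w2 = NOT(w1) = NOT 0 = 1
w3 = NOT(w2) = NOT 1 = 0
w4 = NOR(e, w3) = NOR(0, 0) = 1
w5 = NOR(w4, b) = NOR(1, 1) = 0
w6 = NOT(w5) = NOT 0 = 1
w7 = AND(w6, w5) = AND(1, 0) = 0
w8 = OR(w7, a) = OR(0, 1) = 1
w9 = NAND(w8, w6) = NAND(1, 1) = 0
So w9 = 0 as required.

a=1, b=1, c=0, d=1, e=0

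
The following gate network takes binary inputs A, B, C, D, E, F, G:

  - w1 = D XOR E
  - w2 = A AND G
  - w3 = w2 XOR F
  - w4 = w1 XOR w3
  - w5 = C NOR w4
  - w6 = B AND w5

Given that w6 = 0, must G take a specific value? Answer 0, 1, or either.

Both values of G occur among assignments with w6 = 0:
  G=0: A=0, B=0, C=0, D=0, E=0, F=0, G=0
  G=1: A=0, B=0, C=0, D=0, E=0, F=0, G=1

either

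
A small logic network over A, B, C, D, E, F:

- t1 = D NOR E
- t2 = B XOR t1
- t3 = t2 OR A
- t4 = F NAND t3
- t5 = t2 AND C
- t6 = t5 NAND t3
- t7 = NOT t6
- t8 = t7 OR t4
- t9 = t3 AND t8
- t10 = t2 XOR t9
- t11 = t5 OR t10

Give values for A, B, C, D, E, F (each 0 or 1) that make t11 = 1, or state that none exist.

t11 = t5 OR t10 must be 1, so at least one of t5, t10 is 1.
Check with A=1, B=1, C=0, D=0, E=0, F=0:
t1 = D NOR E = 0 NOR 0 = 1
t2 = B XOR t1 = 1 XOR 1 = 0
t3 = t2 OR A = 0 OR 1 = 1
t4 = F NAND t3 = 0 NAND 1 = 1
t5 = t2 AND C = 0 AND 0 = 0
t6 = t5 NAND t3 = 0 NAND 1 = 1
t7 = NOT t6 = NOT 1 = 0
t8 = t7 OR t4 = 0 OR 1 = 1
t9 = t3 AND t8 = 1 AND 1 = 1
t10 = t2 XOR t9 = 0 XOR 1 = 1
t11 = t5 OR t10 = 0 OR 1 = 1
So t11 = 1 as required.

A=1, B=1, C=0, D=0, E=0, F=0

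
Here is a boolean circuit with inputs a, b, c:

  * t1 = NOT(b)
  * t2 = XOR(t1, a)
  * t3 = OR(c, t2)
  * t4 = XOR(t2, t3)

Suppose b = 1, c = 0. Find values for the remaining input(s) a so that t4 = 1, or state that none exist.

With b = 1, c = 0 fixed, none of the 2 settings of a give t4 = 1.
For example, with a=1:
t1 = NOT(b) = NOT 1 = 0
t2 = XOR(t1, a) = XOR(0, 1) = 1
t3 = OR(c, t2) = OR(0, 1) = 1
t4 = XOR(t2, t3) = XOR(1, 1) = 0
giving t4 = 0 ≠ 1.

no solution exists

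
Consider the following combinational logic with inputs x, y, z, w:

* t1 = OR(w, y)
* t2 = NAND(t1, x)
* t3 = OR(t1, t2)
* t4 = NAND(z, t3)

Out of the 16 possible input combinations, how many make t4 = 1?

8

t4 = NAND(z, t3) must be 1, so at least one of z, t3 is 0.
Enumerating the 16 input combinations, 8 give t4 = 1 and 8 give t4 = 0.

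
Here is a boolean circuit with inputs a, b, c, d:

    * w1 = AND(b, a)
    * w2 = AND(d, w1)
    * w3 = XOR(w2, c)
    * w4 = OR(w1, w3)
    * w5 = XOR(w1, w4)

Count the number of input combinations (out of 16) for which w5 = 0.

w5 = XOR(w1, w4) must be 0, so w1 and w4 are equal.
Enumerating the 16 input combinations, 10 give w5 = 0 and 6 give w5 = 1.

10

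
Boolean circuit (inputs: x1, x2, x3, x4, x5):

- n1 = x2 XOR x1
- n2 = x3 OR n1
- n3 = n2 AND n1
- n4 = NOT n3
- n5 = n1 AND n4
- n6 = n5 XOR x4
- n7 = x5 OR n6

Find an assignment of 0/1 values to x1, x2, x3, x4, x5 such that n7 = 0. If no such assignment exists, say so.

n7 = x5 OR n6 must be 0, so both x5 = 0 and n6 = 0.
n6 = n5 XOR x4 must be 0, so n5 and x4 are equal.
Check with x1=0, x2=1, x3=0, x4=0, x5=0:
n1 = x2 XOR x1 = 1 XOR 0 = 1
n2 = x3 OR n1 = 0 OR 1 = 1
n3 = n2 AND n1 = 1 AND 1 = 1
n4 = NOT n3 = NOT 1 = 0
n5 = n1 AND n4 = 1 AND 0 = 0
n6 = n5 XOR x4 = 0 XOR 0 = 0
n7 = x5 OR n6 = 0 OR 0 = 0
So n7 = 0 as required.

x1=0, x2=1, x3=0, x4=0, x5=0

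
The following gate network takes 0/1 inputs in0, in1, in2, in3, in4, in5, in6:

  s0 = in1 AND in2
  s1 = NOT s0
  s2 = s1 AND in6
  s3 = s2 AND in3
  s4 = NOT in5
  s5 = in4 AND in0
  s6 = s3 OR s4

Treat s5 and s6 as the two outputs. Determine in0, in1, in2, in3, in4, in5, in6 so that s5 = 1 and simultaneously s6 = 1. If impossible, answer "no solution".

Check with in0=1 in1=1 in2=1 in3=0 in4=1 in5=0 in6=0:
s0 = in1 AND in2 = 1 AND 1 = 1
s1 = NOT s0 = NOT 1 = 0
s2 = s1 AND in6 = 0 AND 0 = 0
s3 = s2 AND in3 = 0 AND 0 = 0
s4 = NOT in5 = NOT 0 = 1
s5 = in4 AND in0 = 1 AND 1 = 1
s6 = s3 OR s4 = 0 OR 1 = 1
So s5 = 1 and s6 = 1.

in0=1 in1=1 in2=1 in3=0 in4=1 in5=0 in6=0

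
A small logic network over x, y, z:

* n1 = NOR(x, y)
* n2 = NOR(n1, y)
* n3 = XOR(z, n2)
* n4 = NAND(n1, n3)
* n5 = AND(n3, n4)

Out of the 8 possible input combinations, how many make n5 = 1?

n5 = AND(n3, n4) must be 1, so both n3 = 1 and n4 = 1.
n3 = XOR(z, n2) must be 1, so z and n2 differ.
Satisfying assignments:
  x=0, y=1, z=1
  x=1, y=0, z=0
  x=1, y=1, z=1

3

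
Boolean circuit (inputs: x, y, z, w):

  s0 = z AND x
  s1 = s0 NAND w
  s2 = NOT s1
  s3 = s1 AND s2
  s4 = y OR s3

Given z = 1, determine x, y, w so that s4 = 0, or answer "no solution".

x=0, y=0, w=0

Check with z = 1 and x=0, y=0, w=0:
s0 = z AND x = 1 AND 0 = 0
s1 = s0 NAND w = 0 NAND 0 = 1
s2 = NOT s1 = NOT 1 = 0
s3 = s1 AND s2 = 1 AND 0 = 0
s4 = y OR s3 = 0 OR 0 = 0
So s4 = 0.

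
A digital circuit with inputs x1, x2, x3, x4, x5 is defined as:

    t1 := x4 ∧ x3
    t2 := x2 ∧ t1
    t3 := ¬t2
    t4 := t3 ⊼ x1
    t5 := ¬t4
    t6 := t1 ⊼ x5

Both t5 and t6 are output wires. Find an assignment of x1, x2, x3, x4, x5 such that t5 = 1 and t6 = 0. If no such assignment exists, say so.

Check with x1=1, x2=0, x3=1, x4=1, x5=1:
t1 = x4 ∧ x3 = 1 ∧ 1 = 1
t2 = x2 ∧ t1 = 0 ∧ 1 = 0
t3 = ¬t2 = ¬0 = 1
t4 = t3 ⊼ x1 = 1 ⊼ 1 = 0
t5 = ¬t4 = ¬0 = 1
t6 = t1 ⊼ x5 = 1 ⊼ 1 = 0
So t5 = 1 and t6 = 0.

x1=1, x2=0, x3=1, x4=1, x5=1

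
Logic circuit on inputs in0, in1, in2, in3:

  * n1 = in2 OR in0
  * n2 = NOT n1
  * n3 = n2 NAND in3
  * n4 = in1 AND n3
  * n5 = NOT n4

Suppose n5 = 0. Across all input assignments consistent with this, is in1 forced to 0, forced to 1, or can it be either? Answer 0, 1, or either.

n5 = NOT n4 must be 0, so n4 = 1.
Every assignment with n5 = 0 has in1 = 1; there are 7 such assignment(s).

1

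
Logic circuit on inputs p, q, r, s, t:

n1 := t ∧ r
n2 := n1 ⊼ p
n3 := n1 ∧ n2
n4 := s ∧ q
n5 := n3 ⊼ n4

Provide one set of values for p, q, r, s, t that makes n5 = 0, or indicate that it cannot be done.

n5 = n3 ⊼ n4 must be 0, so both n3 = 1 and n4 = 1.
n3 = n1 ∧ n2 must be 1, so both n1 = 1 and n2 = 1.
n4 = s ∧ q must be 1, so both s = 1 and q = 1.
Check with p=0, q=1, r=1, s=1, t=1:
n1 = t ∧ r = 1 ∧ 1 = 1
n2 = n1 ⊼ p = 1 ⊼ 0 = 1
n3 = n1 ∧ n2 = 1 ∧ 1 = 1
n4 = s ∧ q = 1 ∧ 1 = 1
n5 = n3 ⊼ n4 = 1 ⊼ 1 = 0
So n5 = 0 as required.

p=0, q=1, r=1, s=1, t=1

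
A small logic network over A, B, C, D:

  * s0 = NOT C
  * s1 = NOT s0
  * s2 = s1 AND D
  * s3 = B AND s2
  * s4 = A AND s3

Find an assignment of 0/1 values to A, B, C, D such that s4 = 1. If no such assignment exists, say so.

s4 = A AND s3 must be 1, so both A = 1 and s3 = 1.
s3 = B AND s2 must be 1, so both B = 1 and s2 = 1.
Check with A=1, B=1, C=1, D=1:
s0 = NOT C = NOT 1 = 0
s1 = NOT s0 = NOT 0 = 1
s2 = s1 AND D = 1 AND 1 = 1
s3 = B AND s2 = 1 AND 1 = 1
s4 = A AND s3 = 1 AND 1 = 1
So s4 = 1 as required.

A=1, B=1, C=1, D=1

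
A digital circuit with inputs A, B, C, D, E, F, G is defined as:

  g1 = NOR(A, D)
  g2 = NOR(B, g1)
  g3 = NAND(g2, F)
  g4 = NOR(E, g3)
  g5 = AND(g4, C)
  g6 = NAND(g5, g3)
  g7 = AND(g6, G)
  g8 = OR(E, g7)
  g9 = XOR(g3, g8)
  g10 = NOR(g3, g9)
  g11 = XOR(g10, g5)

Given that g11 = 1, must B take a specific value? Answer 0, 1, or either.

0

g11 = XOR(g10, g5) must be 1, so g10 and g5 differ.
Every assignment with g11 = 1 has B = 0; there are 6 such assignment(s).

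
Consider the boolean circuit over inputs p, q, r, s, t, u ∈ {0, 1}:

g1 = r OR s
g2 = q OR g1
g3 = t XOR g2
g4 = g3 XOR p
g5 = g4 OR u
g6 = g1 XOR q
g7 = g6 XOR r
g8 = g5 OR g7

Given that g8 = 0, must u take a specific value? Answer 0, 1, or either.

0

g8 = g5 OR g7 must be 0, so both g5 = 0 and g7 = 0.
g5 = g4 OR u must be 0, so both g4 = 0 and u = 0.
g7 = g6 XOR r must be 0, so g6 and r are equal.
Every assignment with g8 = 0 has u = 0; there are 8 such assignment(s).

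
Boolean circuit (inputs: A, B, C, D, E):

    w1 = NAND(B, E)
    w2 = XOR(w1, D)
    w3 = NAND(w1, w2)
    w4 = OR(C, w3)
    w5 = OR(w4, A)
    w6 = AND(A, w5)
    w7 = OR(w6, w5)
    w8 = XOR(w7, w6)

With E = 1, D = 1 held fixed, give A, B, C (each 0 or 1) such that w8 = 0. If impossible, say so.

A=1 B=0 C=0

Check with E = 1, D = 1 and A=1, B=0, C=0:
w1 = NAND(B, E) = NAND(0, 1) = 1
w2 = XOR(w1, D) = XOR(1, 1) = 0
w3 = NAND(w1, w2) = NAND(1, 0) = 1
w4 = OR(C, w3) = OR(0, 1) = 1
w5 = OR(w4, A) = OR(1, 1) = 1
w6 = AND(A, w5) = AND(1, 1) = 1
w7 = OR(w6, w5) = OR(1, 1) = 1
w8 = XOR(w7, w6) = XOR(1, 1) = 0
So w8 = 0.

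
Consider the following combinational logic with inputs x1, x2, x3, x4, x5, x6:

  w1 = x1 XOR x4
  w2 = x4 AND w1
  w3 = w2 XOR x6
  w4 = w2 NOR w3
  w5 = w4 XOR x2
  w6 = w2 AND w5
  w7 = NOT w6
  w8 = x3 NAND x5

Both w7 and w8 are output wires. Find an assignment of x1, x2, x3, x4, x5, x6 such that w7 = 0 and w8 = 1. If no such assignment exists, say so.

x1=0, x2=1, x3=1, x4=1, x5=0, x6=0

Check with x1=0, x2=1, x3=1, x4=1, x5=0, x6=0:
w1 = x1 XOR x4 = 0 XOR 1 = 1
w2 = x4 AND w1 = 1 AND 1 = 1
w3 = w2 XOR x6 = 1 XOR 0 = 1
w4 = w2 NOR w3 = 1 NOR 1 = 0
w5 = w4 XOR x2 = 0 XOR 1 = 1
w6 = w2 AND w5 = 1 AND 1 = 1
w7 = NOT w6 = NOT 1 = 0
w8 = x3 NAND x5 = 1 NAND 0 = 1
So w7 = 0 and w8 = 1.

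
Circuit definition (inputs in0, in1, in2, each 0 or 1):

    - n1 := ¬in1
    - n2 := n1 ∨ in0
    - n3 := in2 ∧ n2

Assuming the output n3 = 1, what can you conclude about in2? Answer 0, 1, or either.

1

n3 = in2 ∧ n2 must be 1, so both in2 = 1 and n2 = 1.
Every assignment with n3 = 1 has in2 = 1; there are 3 such assignment(s).
  in0=0, in1=0, in2=1
  in0=1, in1=0, in2=1
  in0=1, in1=1, in2=1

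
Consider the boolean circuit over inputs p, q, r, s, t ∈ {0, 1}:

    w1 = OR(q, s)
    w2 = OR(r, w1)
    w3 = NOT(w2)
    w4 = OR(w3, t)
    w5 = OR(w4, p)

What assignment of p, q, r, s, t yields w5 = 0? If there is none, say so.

p=0, q=1, r=0, s=0, t=0

Check with p=0, q=1, r=0, s=0, t=0:
w1 = OR(q, s) = OR(1, 0) = 1
w2 = OR(r, w1) = OR(0, 1) = 1
w3 = NOT(w2) = NOT 1 = 0
w4 = OR(w3, t) = OR(0, 0) = 0
w5 = OR(w4, p) = OR(0, 0) = 0
So w5 = 0 as required.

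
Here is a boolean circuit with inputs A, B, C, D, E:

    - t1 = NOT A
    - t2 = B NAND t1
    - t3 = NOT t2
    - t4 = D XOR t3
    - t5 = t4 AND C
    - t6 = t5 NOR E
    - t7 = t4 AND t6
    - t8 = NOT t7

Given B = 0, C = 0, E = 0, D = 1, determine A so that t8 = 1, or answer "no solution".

no solution exists

With B = 0, C = 0, E = 0, D = 1 fixed, none of the 2 settings of A give t8 = 1.
For example, with A=0:
t1 = NOT A = NOT 0 = 1
t2 = B NAND t1 = 0 NAND 1 = 1
t3 = NOT t2 = NOT 1 = 0
t4 = D XOR t3 = 1 XOR 0 = 1
t5 = t4 AND C = 1 AND 0 = 0
t6 = t5 NOR E = 0 NOR 0 = 1
t7 = t4 AND t6 = 1 AND 1 = 1
t8 = NOT t7 = NOT 1 = 0
giving t8 = 0 ≠ 1.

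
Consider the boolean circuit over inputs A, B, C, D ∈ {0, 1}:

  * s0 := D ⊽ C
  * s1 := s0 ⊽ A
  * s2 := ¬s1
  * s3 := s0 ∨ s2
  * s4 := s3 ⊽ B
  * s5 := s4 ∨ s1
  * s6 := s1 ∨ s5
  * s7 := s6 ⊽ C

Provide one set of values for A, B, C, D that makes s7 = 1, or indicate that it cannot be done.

Check with A=1, B=1, C=0, D=1:
s0 = D ⊽ C = 1 ⊽ 0 = 0
s1 = s0 ⊽ A = 0 ⊽ 1 = 0
s2 = ¬s1 = ¬0 = 1
s3 = s0 ∨ s2 = 0 ∨ 1 = 1
s4 = s3 ⊽ B = 1 ⊽ 1 = 0
s5 = s4 ∨ s1 = 0 ∨ 0 = 0
s6 = s1 ∨ s5 = 0 ∨ 0 = 0
s7 = s6 ⊽ C = 0 ⊽ 0 = 1
So s7 = 1 as required.

A=1, B=1, C=0, D=1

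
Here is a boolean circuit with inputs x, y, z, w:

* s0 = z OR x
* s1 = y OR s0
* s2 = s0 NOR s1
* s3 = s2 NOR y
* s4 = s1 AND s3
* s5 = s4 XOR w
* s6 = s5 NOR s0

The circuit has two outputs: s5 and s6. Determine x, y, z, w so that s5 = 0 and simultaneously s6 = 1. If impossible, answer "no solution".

x=0, y=0, z=0, w=0

Check with x=0, y=0, z=0, w=0:
s0 = z OR x = 0 OR 0 = 0
s1 = y OR s0 = 0 OR 0 = 0
s2 = s0 NOR s1 = 0 NOR 0 = 1
s3 = s2 NOR y = 1 NOR 0 = 0
s4 = s1 AND s3 = 0 AND 0 = 0
s5 = s4 XOR w = 0 XOR 0 = 0
s6 = s5 NOR s0 = 0 NOR 0 = 1
So s5 = 0 and s6 = 1.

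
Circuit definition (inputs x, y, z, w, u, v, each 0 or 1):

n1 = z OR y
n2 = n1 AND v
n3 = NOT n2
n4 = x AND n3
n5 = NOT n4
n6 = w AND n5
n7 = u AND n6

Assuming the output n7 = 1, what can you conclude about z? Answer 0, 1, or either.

Both values of z occur among assignments with n7 = 1:
  z=0: x=0, y=0, z=0, w=1, u=1, v=0
  z=1: x=0, y=0, z=1, w=1, u=1, v=0

either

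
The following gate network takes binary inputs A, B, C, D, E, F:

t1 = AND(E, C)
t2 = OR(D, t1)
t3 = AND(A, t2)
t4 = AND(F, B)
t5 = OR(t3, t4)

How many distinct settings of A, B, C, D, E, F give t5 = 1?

31

t5 = OR(t3, t4) must be 1, so at least one of t3, t4 is 1.
Enumerating the 64 input combinations, 31 give t5 = 1 and 33 give t5 = 0.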